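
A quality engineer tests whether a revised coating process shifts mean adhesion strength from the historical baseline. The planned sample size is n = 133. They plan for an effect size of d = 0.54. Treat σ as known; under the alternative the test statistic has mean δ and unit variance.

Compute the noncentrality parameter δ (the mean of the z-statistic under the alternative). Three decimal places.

δ ≈ 6.228

δ = d·√n = 0.54 × √133 = 6.2276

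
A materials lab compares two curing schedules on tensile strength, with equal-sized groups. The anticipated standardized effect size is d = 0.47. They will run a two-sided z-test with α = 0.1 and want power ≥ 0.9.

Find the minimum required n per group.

For power 0.9 need Φ(δ − z_{0.05}) = 0.9, so δ = z_{0.05} + z_{0.10} = 1.645 + 1.282 = 2.926.
(The Φ(−δ − z_{α/2}) term is vanishingly small for δ > 0 and is dropped in the standard sample-size formula.)
δ = d·√(n/2) ⇒ n = 2(δ/d)² = 2 × (2.926 / 0.47)² = 77.54.
Rounding up, n = 78 per group.

n = 78 per group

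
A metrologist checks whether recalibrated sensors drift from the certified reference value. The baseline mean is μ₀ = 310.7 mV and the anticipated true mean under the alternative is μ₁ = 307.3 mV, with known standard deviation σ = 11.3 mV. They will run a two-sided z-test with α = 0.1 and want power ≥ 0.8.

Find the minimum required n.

n = 69

Standardized effect: d = |μ₁ − μ₀| / σ = |307.3 − 310.7| / 11.3 = 0.3009
Set Φ(δ − 1.645) = 0.8; then δ − 1.645 = Φ⁻¹(0.8) = 0.842, giving δ = 2.486.
(The Φ(−δ − z_{α/2}) term is vanishingly small for δ > 0 and is dropped in the standard sample-size formula.)
δ = d·√n ⇒ n = (δ/d)² = (2.486 / 0.3009)² = 68.29.
Rounding up, n = 69.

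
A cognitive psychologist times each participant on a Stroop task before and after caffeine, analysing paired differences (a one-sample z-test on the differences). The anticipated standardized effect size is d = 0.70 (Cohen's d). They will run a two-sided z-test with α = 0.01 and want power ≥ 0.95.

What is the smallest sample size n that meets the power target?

n = 37

For power 0.95 need Φ(δ − z_{0.005}) = 0.95, so δ = z_{0.005} + z_{0.05} = 2.576 + 1.645 = 4.221.
(The Φ(−δ − z_{α/2}) term is vanishingly small for δ > 0 and is dropped in the standard sample-size formula.)
δ = d·√n ⇒ n = (δ/d)² = (4.221 / 0.70)² = 36.36.
Round up to the next whole unit.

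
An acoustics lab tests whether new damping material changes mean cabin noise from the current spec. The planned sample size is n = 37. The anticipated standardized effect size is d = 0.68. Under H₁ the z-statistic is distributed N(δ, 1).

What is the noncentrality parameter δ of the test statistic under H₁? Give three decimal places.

The noncentrality parameter scales effect size by the design's sample-size factor: δ = d·√n = 0.68 × √37 = 4.1363

δ ≈ 4.136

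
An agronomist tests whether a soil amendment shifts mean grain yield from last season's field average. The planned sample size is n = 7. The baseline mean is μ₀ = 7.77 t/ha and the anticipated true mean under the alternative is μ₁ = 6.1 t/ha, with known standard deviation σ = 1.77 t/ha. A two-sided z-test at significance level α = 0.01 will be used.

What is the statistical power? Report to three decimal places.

Power ≈ 0.468

Standardized effect: d = |μ₁ − μ₀| / σ = |6.1 − 7.77| / 1.77 = 0.9435
Noncentrality parameter: δ = d·√n = 0.9435 × √7 = 2.4963
Two-sided α = 0.01 → critical value z_{0.005} = 2.576.
Power = Φ(δ − 2.576) + Φ(−δ − 2.576) = Φ(-0.080) + Φ(-5.072) = 0.4683 + 0.0000 = 0.4683.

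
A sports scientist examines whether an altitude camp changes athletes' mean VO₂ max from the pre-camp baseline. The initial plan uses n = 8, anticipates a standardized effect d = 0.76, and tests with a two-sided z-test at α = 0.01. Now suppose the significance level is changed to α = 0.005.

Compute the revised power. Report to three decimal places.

δ = d·√n = 0.76 × √8 = 2.1496 (unchanged). New critical value: z_{0.0025} = 2.807.
Revised power = Φ(δ − 2.807) + Φ(−δ − 2.807) = Φ(-0.657) + Φ(-4.957) = 0.2555 + 0.0000 = 0.2555.

Power ≈ 0.255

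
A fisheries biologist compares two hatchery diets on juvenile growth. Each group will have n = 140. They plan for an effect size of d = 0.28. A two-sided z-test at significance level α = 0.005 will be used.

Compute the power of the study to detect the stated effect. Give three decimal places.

Power ≈ 0.321

Noncentrality parameter: δ = d·√(n/2) = 0.28 × √(140/2) = 2.3426
Two-sided α = 0.005 → critical value z_{0.0025} = 2.807.
Power = Φ(δ − 2.807) + Φ(−δ − 2.807) = Φ(-0.464) + Φ(-5.150) = 0.3212 + 0.0000 = 0.3212.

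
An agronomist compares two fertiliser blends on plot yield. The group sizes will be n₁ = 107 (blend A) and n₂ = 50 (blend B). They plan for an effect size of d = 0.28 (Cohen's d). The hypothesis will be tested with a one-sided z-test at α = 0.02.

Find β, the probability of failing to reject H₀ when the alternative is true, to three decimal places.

β ≈ 0.662

Noncentrality parameter: δ = d / √(1/n₁ + 1/n₂) = 0.28 / √(1/107 + 1/50) = 1.6345
One-sided α = 0.02 → critical value z_{0.02} = 2.054.
Power = P(Z > 2.054 − δ) = Φ(-0.419) = 0.3375.
Type II error: β = 1 − power = 1 − 0.3375 = 0.6625.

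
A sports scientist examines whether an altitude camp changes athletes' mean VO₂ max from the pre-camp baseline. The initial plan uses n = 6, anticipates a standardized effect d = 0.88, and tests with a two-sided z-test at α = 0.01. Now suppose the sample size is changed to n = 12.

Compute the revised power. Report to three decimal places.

With n = 12: δ = d·√n = 0.88 × √12 = 3.0484. Critical value z_{0.005} = 2.576.
Revised power = Φ(δ − 2.576) + Φ(−δ − 2.576) = Φ(0.473) + Φ(-5.624) = 0.6817 + 0.0000 = 0.6817.

Power ≈ 0.682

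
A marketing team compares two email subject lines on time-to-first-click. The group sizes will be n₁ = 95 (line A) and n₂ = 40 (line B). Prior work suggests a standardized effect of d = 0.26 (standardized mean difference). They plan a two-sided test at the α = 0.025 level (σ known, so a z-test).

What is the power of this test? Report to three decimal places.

Noncentrality parameter: δ = d / √(1/n₁ + 1/n₂) = 0.26 / √(1/95 + 1/40) = 1.3794
Critical value for a two-sided test at α = 0.025: z_{α/2} = 2.241.
Power = Φ(δ − 2.241) + Φ(−δ − 2.241) = Φ(-0.862) + Φ(-3.621) = 0.1944 + 0.0001 = 0.1945.

Power ≈ 0.194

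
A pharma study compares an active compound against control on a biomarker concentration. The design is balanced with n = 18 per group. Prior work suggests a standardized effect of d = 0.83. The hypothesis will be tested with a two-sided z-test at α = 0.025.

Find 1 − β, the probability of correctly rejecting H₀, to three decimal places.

Noncentrality parameter: δ = d·√(n/2) = 0.83 × √(18/2) = 2.4900
Two-sided α = 0.025 → critical value z_{0.0125} = 2.241.
Power = Φ(δ − 2.241) + Φ(−δ − 2.241) = Φ(0.249) + Φ(-4.731) = 0.5982 + 0.0000 = 0.5982.

Power ≈ 0.598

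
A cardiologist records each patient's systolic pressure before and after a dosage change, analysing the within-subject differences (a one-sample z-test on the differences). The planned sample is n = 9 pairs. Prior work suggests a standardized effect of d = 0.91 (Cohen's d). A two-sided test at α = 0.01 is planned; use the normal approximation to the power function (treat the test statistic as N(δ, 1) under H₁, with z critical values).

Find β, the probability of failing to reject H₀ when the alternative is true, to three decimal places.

Noncentrality parameter: δ = d·√n = 0.91 × √9 = 2.7300
Critical value for a two-sided test at α = 0.01: z_{α/2} = 2.576.
Power = Φ(δ − 2.576) + Φ(−δ − 2.576) = Φ(0.154) + Φ(-5.306) = 0.5613 + 0.0000 = 0.5613.
Type II error: β = 1 − power = 1 − 0.5613 = 0.4387.

β ≈ 0.439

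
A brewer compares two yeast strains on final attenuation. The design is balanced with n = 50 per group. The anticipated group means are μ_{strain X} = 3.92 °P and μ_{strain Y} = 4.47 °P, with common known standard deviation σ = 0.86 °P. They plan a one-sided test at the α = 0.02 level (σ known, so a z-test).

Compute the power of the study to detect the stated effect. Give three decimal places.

Standardized effect: d = |μ_{strain X} − μ_{strain Y}| / σ = |3.92 − 4.47| / 0.86 = 0.6395
Noncentrality parameter: δ = d·√(n/2) = 0.6395 × √(50/2) = 3.1977
One-sided α = 0.02 → critical value z_{0.02} = 2.054.
Power = P(Z > 2.054 − δ) = Φ(1.144) = 0.8737.

Power ≈ 0.874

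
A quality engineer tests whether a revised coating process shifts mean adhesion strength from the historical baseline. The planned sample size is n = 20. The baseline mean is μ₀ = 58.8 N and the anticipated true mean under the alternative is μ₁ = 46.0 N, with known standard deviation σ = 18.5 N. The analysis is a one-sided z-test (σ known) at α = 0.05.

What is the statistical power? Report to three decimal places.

Standardized effect: d = |μ₁ − μ₀| / σ = |46.0 − 58.8| / 18.5 = 0.6919
Noncentrality parameter: δ = d·√n = 0.6919 × √20 = 3.0942
Critical value for a one-sided test at α = 0.05: z_α = 1.645.
Power = P(Z > 1.645 − δ) = Φ(1.449) = 0.9264.

Power ≈ 0.926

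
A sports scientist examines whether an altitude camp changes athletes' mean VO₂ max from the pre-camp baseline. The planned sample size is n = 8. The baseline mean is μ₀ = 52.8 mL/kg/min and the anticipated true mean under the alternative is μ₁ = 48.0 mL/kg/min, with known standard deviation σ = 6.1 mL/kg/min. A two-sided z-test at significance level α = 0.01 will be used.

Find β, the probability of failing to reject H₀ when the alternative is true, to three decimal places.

Standardized effect: d = |μ₁ − μ₀| / σ = |48.0 − 52.8| / 6.1 = 0.7869
Noncentrality parameter: δ = d·√n = 0.7869 × √8 = 2.2256
Two-sided α = 0.01 → critical value z_{0.005} = 2.576.
Power = Φ(δ − 2.576) + Φ(−δ − 2.576) = Φ(-0.350) + Φ(-4.801) = 0.3631 + 0.0000 = 0.3631.
Type II error: β = 1 − power = 1 − 0.3631 = 0.6369.

β ≈ 0.637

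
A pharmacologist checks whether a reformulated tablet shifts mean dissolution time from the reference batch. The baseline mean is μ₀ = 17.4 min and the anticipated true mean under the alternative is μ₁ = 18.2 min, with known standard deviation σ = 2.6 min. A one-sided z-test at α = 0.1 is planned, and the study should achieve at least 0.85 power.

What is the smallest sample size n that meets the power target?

n = 57

Standardized effect: d = |μ₁ − μ₀| / σ = |18.2 − 17.4| / 2.6 = 0.3077
For power 0.85 need Φ(δ − z_{0.1}) = 0.85, so δ = z_{0.1} + z_{0.15} = 1.282 + 1.036 = 2.318.
δ = d·√n ⇒ n = (δ/d)² = (2.318 / 0.3077)² = 56.75.
Rounding up, n = 57.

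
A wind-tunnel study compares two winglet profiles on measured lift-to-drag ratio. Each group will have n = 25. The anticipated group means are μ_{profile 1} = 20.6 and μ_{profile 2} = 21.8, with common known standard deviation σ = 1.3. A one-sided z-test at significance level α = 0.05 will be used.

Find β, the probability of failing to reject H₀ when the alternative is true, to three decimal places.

Standardized effect: d = |μ_{profile 1} − μ_{profile 2}| / σ = |20.6 − 21.8| / 1.3 = 0.9231
Noncentrality parameter: δ = d·√(n/2) = 0.9231 × √(25/2) = 3.2636
Critical value for a one-sided test at α = 0.05: z_α = 1.645.
Power = P(Z > 1.645 − δ) = Φ(1.619) = 0.9472.
Type II error: β = 1 − power = 1 − 0.9472 = 0.0528.

β ≈ 0.053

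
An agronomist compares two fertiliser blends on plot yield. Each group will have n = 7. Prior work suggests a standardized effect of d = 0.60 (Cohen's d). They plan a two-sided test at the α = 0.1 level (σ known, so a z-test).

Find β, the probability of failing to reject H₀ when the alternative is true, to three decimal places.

Noncentrality parameter: λ = d·√(n/2) = 0.60 × √(7/2) = 1.1225
Critical value for a two-sided test at α = 0.1: z_{α/2} = 1.645.
Power = Φ(λ − 1.645) + Φ(−λ − 1.645) = Φ(-0.522) + Φ(-2.767) = 0.3007 + 0.0028 = 0.3035.
Type II error: β = 1 − power = 1 − 0.3035 = 0.6965.

β ≈ 0.696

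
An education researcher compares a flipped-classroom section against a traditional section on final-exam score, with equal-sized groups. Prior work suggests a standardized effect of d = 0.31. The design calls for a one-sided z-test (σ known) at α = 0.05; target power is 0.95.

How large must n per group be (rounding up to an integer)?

For power 0.95 need Φ(δ − z_{0.05}) = 0.95, so δ = z_{0.05} + z_{0.05} = 1.645 + 1.645 = 3.290.
δ = d·√(n/2) ⇒ n = 2(δ/d)² = 2 × (3.290 / 0.31)² = 225.23.
Round up to the next whole unit.

n = 226 per group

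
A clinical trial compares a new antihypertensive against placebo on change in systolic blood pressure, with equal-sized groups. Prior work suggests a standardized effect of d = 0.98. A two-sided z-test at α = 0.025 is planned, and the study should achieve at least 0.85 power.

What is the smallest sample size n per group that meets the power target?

For power 0.85 need Φ(δ − z_{0.0125}) = 0.85, so δ = z_{0.0125} + z_{0.15} = 2.241 + 1.036 = 3.278.
(Ignoring the negligible lower-tail rejection probability gives the usual closed-form inversion.)
δ = d·√(n/2) ⇒ n = 2(δ/d)² = 2 × (3.278 / 0.98)² = 22.37.
Round up to the next whole unit.

n = 23 per group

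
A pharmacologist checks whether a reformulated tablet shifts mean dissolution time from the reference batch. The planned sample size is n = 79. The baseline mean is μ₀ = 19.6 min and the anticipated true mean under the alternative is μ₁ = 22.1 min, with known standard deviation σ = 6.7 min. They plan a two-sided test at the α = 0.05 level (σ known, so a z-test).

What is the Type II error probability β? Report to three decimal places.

Standardized effect: d = |μ₁ − μ₀| / σ = |22.1 − 19.6| / 6.7 = 0.3731
Noncentrality parameter: δ = d·√n = 0.3731 × √79 = 3.3165
Two-sided α = 0.05 → critical value z_{0.025} = 1.960.
Power = Φ(δ − 1.960) + Φ(−δ − 1.960) = Φ(1.357) + Φ(-5.276) = 0.9125 + 0.0000 = 0.9125.
Type II error: β = 1 − power = 1 − 0.9125 = 0.0875.

β ≈ 0.087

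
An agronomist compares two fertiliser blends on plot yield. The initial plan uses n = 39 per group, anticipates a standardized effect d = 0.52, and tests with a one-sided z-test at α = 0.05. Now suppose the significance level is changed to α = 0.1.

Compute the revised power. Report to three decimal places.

δ = d·√(n/2) = 0.52 × √(39/2) = 2.2963 (unchanged). New critical value: z_{0.1} = 1.282.
Revised power = Φ(δ − 1.282) = Φ(1.015) = 0.8449.

Power ≈ 0.845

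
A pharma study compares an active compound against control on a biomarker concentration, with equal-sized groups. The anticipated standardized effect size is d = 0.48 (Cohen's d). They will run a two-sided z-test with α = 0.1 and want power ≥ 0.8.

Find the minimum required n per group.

For power 0.8 need Φ(δ − z_{0.05}) = 0.8, so δ = z_{0.05} + z_{0.20} = 1.645 + 0.842 = 2.486.
(The Φ(−δ − z_{α/2}) term is vanishingly small for δ > 0 and is dropped in the standard sample-size formula.)
δ = d·√(n/2) ⇒ n = 2(δ/d)² = 2 × (2.486 / 0.48)² = 53.67.
Round up to the next whole unit.

n = 54 per group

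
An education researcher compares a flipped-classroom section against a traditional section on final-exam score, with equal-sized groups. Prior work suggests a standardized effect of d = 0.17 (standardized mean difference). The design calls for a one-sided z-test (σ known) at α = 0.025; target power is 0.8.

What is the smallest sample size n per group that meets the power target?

n = 544 per group

For power 0.8 need Φ(δ − z_{0.025}) = 0.8, so δ = z_{0.025} + z_{0.20} = 1.960 + 0.842 = 2.802.
δ = d·√(n/2) ⇒ n = 2(δ/d)² = 2 × (2.802 / 0.17)² = 543.18.
Round up to the next whole unit.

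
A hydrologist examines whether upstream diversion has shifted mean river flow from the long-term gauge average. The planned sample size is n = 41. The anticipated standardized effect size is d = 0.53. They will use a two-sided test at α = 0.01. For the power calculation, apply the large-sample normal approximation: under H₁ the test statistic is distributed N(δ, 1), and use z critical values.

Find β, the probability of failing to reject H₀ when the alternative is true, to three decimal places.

Noncentrality parameter: δ = d·√n = 0.53 × √41 = 3.3937
Critical value for a two-sided test at α = 0.01: z_{α/2} = 2.576.
Power = Φ(δ − 2.576) + Φ(−δ − 2.576) = Φ(0.818) + Φ(-5.969) = 0.7933 + 0.0000 = 0.7933.
Type II error: β = 1 − power = 1 − 0.7933 = 0.2067.

β ≈ 0.207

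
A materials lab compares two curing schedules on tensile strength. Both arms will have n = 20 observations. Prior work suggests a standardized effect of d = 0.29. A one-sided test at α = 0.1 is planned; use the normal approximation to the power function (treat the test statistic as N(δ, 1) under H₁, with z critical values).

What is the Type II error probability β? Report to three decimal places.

β ≈ 0.642

Noncentrality parameter: δ = d·√(n/2) = 0.29 × √(20/2) = 0.9171
Critical value for a one-sided test at α = 0.1: z_α = 1.282.
Power = P(Z > 1.282 − δ) = Φ(-0.364) = 0.3577.
Type II error: β = 1 − power = 1 − 0.3577 = 0.6423.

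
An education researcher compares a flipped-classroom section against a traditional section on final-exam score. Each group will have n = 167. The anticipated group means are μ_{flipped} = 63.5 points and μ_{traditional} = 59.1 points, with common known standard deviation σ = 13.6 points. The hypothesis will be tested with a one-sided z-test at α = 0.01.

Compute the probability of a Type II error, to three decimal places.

Standardized effect: d = |μ_{flipped} − μ_{traditional}| / σ = |63.5 − 59.1| / 13.6 = 0.3235
Noncentrality parameter: δ = d·√(n/2) = 0.3235 × √(167/2) = 2.9564
Critical value for a one-sided test at α = 0.01: z_α = 2.326.
Power = Φ(δ − 2.326) = Φ(0.630) = 0.7357.
Type II error: β = 1 − power = 1 − 0.7357 = 0.2643.

β ≈ 0.264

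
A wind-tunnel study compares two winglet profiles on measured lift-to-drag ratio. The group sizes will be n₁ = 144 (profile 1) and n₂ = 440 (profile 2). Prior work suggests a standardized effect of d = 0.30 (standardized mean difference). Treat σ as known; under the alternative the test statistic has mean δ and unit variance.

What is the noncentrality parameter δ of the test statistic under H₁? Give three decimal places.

δ ≈ 3.125

δ = d / √(1/n₁ + 1/n₂) = 0.30 / √(1/144 + 1/440) = 3.1248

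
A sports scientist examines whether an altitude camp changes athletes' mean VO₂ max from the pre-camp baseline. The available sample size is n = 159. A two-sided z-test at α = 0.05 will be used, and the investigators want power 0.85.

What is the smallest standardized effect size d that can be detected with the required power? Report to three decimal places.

Required noncentrality: δ = z_{0.025} + z_{0.15} = 1.960 + 1.036 = 2.996.
(The second rejection-region term Φ(−δ − z_{α/2}) is negligible and dropped.)
δ = d·√n ⇒ d = δ/√n = 2.996/√159 = 0.2376.

d ≈ 0.238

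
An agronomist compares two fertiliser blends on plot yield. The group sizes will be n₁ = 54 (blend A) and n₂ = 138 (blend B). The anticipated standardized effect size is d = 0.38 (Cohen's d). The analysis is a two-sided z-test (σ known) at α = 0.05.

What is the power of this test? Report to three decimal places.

Noncentrality parameter: λ = d / √(1/n₁ + 1/n₂) = 0.38 / √(1/54 + 1/138) = 2.3674
Two-sided α = 0.05 → critical value z_{0.025} = 1.960.
Power = Φ(λ − 1.960) + Φ(−λ − 1.960) = Φ(0.407) + Φ(-4.327) = 0.6582 + 0.0000 = 0.6582.

Power ≈ 0.658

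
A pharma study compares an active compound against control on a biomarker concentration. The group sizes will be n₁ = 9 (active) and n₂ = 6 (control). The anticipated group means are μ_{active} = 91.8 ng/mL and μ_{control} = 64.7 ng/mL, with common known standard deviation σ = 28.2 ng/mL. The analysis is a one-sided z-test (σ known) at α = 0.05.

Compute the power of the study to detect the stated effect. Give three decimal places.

Standardized effect: d = |μ_{active} − μ_{control}| / σ = |91.8 − 64.7| / 28.2 = 0.9610
Noncentrality parameter: δ = d / √(1/n₁ + 1/n₂) = 0.9610 / √(1/9 + 1/6) = 1.8234
Critical value for a one-sided test at α = 0.05: z_α = 1.645.
Power = P(Z > 1.645 − δ) = Φ(0.179) = 0.5708.

Power ≈ 0.571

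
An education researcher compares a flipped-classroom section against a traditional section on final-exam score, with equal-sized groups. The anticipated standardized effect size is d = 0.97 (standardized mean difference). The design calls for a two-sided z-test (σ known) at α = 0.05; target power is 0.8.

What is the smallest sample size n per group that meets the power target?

n = 17 per group

Set Φ(δ − 1.960) = 0.8; then δ − 1.960 = Φ⁻¹(0.8) = 0.842, giving δ = 2.802.
(For δ > 0 the lower-tail rejection region contributes negligibly to power, so the one-term inversion is standard.)
δ = d·√(n/2) ⇒ n = 2(δ/d)² = 2 × (2.802 / 0.97)² = 16.68.
Rounding up, n = 17 per group.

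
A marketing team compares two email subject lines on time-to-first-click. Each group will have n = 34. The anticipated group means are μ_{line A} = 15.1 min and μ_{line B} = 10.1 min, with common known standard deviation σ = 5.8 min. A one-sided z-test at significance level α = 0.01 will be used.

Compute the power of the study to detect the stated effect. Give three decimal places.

Power ≈ 0.890

Standardized effect: d = |μ_{line A} − μ_{line B}| / σ = |15.1 − 10.1| / 5.8 = 0.8621
Noncentrality parameter: δ = d·√(n/2) = 0.8621 × √(34/2) = 3.5544
One-sided α = 0.01 → critical value z_{0.01} = 2.326.
Power = Φ(δ − 2.326) = Φ(1.228) = 0.8903.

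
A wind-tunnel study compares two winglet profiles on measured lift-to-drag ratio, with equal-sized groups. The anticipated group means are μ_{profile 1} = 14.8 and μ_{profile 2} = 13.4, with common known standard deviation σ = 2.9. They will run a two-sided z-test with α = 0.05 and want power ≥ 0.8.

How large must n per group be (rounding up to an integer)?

n = 68 per group

Standardized effect: d = |μ_{profile 1} − μ_{profile 2}| / σ = |14.8 − 13.4| / 2.9 = 0.4828
Set Φ(δ − 1.960) = 0.8; then δ − 1.960 = Φ⁻¹(0.8) = 0.842, giving δ = 2.802.
(Ignoring the negligible lower-tail rejection probability gives the usual closed-form inversion.)
δ = d·√(n/2) ⇒ n = 2(δ/d)² = 2 × (2.802 / 0.4828)² = 67.36.
Round up to the next whole unit.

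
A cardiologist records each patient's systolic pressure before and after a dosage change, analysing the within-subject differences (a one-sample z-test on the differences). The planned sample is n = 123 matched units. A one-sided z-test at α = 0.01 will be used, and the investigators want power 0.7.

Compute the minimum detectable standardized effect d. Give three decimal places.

d ≈ 0.257

Required noncentrality: δ = z_{0.01} + z_{0.30} = 2.326 + 0.524 = 2.851.
δ = d·√n ⇒ d = δ/√n = 2.851/√123 = 0.2570.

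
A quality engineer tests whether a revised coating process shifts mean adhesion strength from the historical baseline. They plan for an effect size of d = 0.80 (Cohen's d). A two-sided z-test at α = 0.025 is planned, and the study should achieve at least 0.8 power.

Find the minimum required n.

n = 15

Set Φ(δ − 2.241) = 0.8; then δ − 2.241 = Φ⁻¹(0.8) = 0.842, giving δ = 3.083.
(Ignoring the negligible lower-tail rejection probability gives the usual closed-form inversion.)
δ = d·√n ⇒ n = (δ/d)² = (3.083 / 0.80)² = 14.85.
Round up to the next whole unit.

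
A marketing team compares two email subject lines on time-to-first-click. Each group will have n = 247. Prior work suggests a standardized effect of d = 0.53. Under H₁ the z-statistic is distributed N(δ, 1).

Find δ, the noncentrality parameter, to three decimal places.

δ ≈ 5.890

δ = d·√(n/2) = 0.53 × √(247/2) = 5.8899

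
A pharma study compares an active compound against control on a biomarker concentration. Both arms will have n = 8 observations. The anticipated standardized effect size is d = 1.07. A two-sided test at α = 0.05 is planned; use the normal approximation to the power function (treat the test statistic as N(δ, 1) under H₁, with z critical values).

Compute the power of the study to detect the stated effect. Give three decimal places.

Noncentrality parameter: λ = d·√(n/2) = 1.07 × √(8/2) = 2.1400
Two-sided α = 0.05 → critical value z_{0.025} = 1.960.
Power = Φ(λ − 1.960) + Φ(−λ − 1.960) = Φ(0.180) + Φ(-4.100) = 0.5714 + 0.0000 = 0.5715.

Power ≈ 0.571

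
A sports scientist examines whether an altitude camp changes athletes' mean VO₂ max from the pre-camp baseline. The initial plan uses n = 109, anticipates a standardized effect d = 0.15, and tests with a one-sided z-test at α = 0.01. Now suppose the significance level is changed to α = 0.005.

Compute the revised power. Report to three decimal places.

δ = d·√n = 0.15 × √109 = 1.5660 (unchanged). New critical value: z_{0.005} = 2.576.
Revised power = P(Z > 2.576 − δ) = Φ(-1.010) = 0.1563.

Power ≈ 0.156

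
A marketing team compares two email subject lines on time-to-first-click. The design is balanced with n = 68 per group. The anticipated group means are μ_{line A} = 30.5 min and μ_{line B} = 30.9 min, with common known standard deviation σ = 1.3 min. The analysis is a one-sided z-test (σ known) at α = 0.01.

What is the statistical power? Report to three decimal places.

Power ≈ 0.297

Standardized effect: d = |μ_{line A} − μ_{line B}| / σ = |30.5 − 30.9| / 1.3 = 0.3077
Noncentrality parameter: δ = d·√(n/2) = 0.3077 × √(68/2) = 1.7941
One-sided α = 0.01 → critical value z_{0.01} = 2.326.
Power = P(Z > 2.326 − δ) = Φ(-0.532) = 0.2973.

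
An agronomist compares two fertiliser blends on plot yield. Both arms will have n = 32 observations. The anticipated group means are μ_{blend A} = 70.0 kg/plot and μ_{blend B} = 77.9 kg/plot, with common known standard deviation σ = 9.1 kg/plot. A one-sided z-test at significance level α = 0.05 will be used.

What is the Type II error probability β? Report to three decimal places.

β ≈ 0.034

Standardized effect: d = |μ_{blend A} − μ_{blend B}| / σ = |70.0 − 77.9| / 9.1 = 0.8681
Noncentrality parameter: δ = d·√(n/2) = 0.8681 × √(32/2) = 3.4725
Critical value for a one-sided test at α = 0.05: z_α = 1.645.
Power = Φ(δ − 1.645) = Φ(1.828) = 0.9662.
Type II error: β = 1 − power = 1 − 0.9662 = 0.0338.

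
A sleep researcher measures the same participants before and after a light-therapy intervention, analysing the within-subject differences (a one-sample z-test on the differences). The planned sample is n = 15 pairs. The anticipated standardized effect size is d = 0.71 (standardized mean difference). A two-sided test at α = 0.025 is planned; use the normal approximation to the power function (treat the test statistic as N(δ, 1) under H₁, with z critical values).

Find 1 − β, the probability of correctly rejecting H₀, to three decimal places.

Noncentrality parameter: δ = d·√n = 0.71 × √15 = 2.7498
Critical value for a two-sided test at α = 0.025: z_{α/2} = 2.241.
Power = Φ(δ − 2.241) + Φ(−δ − 2.241) = Φ(0.508) + Φ(-4.991) = 0.6944 + 0.0000 = 0.6944.

Power ≈ 0.694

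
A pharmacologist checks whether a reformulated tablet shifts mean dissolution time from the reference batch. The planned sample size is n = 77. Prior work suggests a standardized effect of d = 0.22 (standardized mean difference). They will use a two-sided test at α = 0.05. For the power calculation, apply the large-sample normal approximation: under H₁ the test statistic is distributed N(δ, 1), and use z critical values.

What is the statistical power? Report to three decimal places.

Power ≈ 0.488

Noncentrality parameter: δ = d·√n = 0.22 × √77 = 1.9305
Critical value for a two-sided test at α = 0.05: z_{α/2} = 1.960.
Power = Φ(δ − 1.960) + Φ(−δ − 1.960) = Φ(-0.029) + Φ(-3.890) = 0.4882 + 0.0001 = 0.4883.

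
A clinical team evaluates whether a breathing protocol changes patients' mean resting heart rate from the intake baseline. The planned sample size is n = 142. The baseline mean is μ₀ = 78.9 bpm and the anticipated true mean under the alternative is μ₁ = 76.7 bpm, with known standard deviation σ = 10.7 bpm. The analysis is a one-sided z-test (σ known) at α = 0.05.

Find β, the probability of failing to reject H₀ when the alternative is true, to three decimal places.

Standardized effect: d = |μ₁ − μ₀| / σ = |76.7 − 78.9| / 10.7 = 0.2056
Noncentrality parameter: λ = d·√n = 0.2056 × √142 = 2.4501
One-sided α = 0.05 → critical value z_{0.05} = 1.645.
Power = P(Z > 1.645 − λ) = Φ(0.805) = 0.7897.
Type II error: β = 1 − power = 1 − 0.7897 = 0.2103.

β ≈ 0.210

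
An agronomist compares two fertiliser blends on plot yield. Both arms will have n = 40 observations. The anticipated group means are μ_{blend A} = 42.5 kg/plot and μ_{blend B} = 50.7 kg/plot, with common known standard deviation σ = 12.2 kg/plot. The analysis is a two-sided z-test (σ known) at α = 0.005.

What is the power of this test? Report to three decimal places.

Power ≈ 0.579

Standardized effect: d = |μ_{blend A} − μ_{blend B}| / σ = |42.5 − 50.7| / 12.2 = 0.6721
Noncentrality parameter: δ = d·√(n/2) = 0.6721 × √(40/2) = 3.0059
Two-sided α = 0.005 → critical value z_{0.0025} = 2.807.
Power = Φ(δ − 2.807) + Φ(−δ − 2.807) = Φ(0.199) + Φ(-5.813) = 0.5788 + 0.0000 = 0.5788.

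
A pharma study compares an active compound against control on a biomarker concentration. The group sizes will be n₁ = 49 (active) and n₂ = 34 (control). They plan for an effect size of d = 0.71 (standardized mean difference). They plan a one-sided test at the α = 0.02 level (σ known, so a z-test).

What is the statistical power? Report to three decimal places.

Noncentrality parameter: δ = d / √(1/n₁ + 1/n₂) = 0.71 / √(1/49 + 1/34) = 3.1809
Critical value for a one-sided test at α = 0.02: z_α = 2.054.
Power = P(Z > 2.054 − δ) = Φ(1.127) = 0.8702.

Power ≈ 0.870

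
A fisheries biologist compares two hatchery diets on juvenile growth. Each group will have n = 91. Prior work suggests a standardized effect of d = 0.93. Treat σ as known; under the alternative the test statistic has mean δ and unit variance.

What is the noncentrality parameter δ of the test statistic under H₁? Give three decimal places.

δ = d·√(n/2) = 0.93 × √(91/2) = 6.2732

δ ≈ 6.273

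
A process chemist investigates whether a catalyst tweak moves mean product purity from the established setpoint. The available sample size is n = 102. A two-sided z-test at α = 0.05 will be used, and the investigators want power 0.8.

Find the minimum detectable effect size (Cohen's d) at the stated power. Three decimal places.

Required noncentrality: δ = z_{0.025} + z_{0.20} = 1.960 + 0.842 = 2.802.
(Lower-tail contribution to power is negligible for δ > 0.)
δ = d·√n ⇒ d = δ/√n = 2.802/√102 = 0.2774.

d ≈ 0.277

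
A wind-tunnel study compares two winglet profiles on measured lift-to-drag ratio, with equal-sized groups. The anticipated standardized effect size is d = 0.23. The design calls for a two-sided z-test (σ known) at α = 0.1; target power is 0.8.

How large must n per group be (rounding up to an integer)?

For power 0.8 need Φ(δ − z_{0.05}) = 0.8, so δ = z_{0.05} + z_{0.20} = 1.645 + 0.842 = 2.486.
(For δ > 0 the lower-tail rejection region contributes negligibly to power, so the one-term inversion is standard.)
δ = d·√(n/2) ⇒ n = 2(δ/d)² = 2 × (2.486 / 0.23)² = 233.75.
Round up to the next whole unit.

n = 234 per group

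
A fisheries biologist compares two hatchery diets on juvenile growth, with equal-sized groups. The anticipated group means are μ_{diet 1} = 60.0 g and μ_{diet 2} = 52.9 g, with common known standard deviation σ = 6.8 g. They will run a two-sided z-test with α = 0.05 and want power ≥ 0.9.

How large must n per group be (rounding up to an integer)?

n = 20 per group

Standardized effect: d = |μ_{diet 1} − μ_{diet 2}| / σ = |60.0 − 52.9| / 6.8 = 1.0441
Set Φ(δ − 1.960) = 0.9; then δ − 1.960 = Φ⁻¹(0.9) = 1.282, giving δ = 3.242.
(Ignoring the negligible lower-tail rejection probability gives the usual closed-form inversion.)
δ = d·√(n/2) ⇒ n = 2(δ/d)² = 2 × (3.242 / 1.0441)² = 19.28.
Rounding up, n = 20 per group.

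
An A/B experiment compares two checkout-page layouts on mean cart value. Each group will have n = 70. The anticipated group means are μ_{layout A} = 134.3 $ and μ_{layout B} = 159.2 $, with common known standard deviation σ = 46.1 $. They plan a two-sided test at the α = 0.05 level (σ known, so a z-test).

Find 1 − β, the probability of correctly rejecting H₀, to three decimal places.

Power ≈ 0.892

Standardized effect: d = |μ_{layout A} − μ_{layout B}| / σ = |134.3 − 159.2| / 46.1 = 0.5401
Noncentrality parameter: δ = d·√(n/2) = 0.5401 × √(70/2) = 3.1955
Two-sided α = 0.05 → critical value z_{0.025} = 1.960.
Power = Φ(δ − 1.960) + Φ(−δ − 1.960) = Φ(1.235) + Φ(-5.155) = 0.8917 + 0.0000 = 0.8917.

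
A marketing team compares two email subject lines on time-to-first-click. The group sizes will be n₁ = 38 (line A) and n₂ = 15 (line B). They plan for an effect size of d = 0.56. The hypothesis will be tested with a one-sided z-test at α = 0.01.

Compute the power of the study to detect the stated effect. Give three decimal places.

Noncentrality parameter: δ = d / √(1/n₁ + 1/n₂) = 0.56 / √(1/38 + 1/15) = 1.8365
One-sided α = 0.01 → critical value z_{0.01} = 2.326.
Power = Φ(δ − 2.326) = Φ(-0.490) = 0.3121.

Power ≈ 0.312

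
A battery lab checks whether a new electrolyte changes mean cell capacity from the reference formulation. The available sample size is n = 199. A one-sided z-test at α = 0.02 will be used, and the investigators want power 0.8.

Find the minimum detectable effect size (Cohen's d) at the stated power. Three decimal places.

Need Φ(δ − 2.054) = 0.8, so δ = 2.054 + 0.842 = 2.895.
δ = d·√n ⇒ d = δ/√n = 2.895/√199 = 0.2052.

d ≈ 0.205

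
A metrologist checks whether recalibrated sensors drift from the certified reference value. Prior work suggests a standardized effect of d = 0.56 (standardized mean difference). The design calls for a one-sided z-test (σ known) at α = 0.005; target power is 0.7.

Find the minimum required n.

n = 31

For power 0.7 need Φ(δ − z_{0.005}) = 0.7, so δ = z_{0.005} + z_{0.30} = 2.576 + 0.524 = 3.100.
δ = d·√n ⇒ n = (δ/d)² = (3.100 / 0.56)² = 30.65.
Rounding up, n = 31.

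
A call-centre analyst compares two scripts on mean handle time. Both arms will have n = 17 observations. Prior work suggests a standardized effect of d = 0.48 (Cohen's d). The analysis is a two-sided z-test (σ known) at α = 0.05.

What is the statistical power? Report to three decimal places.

Noncentrality parameter: δ = d·√(n/2) = 0.48 × √(17/2) = 1.3994
Two-sided α = 0.05 → critical value z_{0.025} = 1.960.
Power = Φ(δ − 1.960) + Φ(−δ − 1.960) = Φ(-0.561) + Φ(-3.359) = 0.2876 + 0.0004 = 0.2879.

Power ≈ 0.288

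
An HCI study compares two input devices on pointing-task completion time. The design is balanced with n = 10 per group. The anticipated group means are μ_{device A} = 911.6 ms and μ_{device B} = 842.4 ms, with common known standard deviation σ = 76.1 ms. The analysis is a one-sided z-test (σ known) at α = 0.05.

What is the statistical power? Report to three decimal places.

Standardized effect: d = |μ_{device A} − μ_{device B}| / σ = |911.6 − 842.4| / 76.1 = 0.9093
Noncentrality parameter: δ = d·√(n/2) = 0.9093 × √(10/2) = 2.0333
Critical value for a one-sided test at α = 0.05: z_α = 1.645.
Power = P(Z > 1.645 − δ) = Φ(0.388) = 0.6512.

Power ≈ 0.651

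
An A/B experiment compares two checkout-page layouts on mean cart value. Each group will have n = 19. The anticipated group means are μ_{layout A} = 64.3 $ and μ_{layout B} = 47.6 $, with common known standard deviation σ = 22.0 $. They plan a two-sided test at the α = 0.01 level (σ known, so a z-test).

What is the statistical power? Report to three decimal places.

Standardized effect: d = |μ_{layout A} − μ_{layout B}| / σ = |64.3 − 47.6| / 22.0 = 0.7591
Noncentrality parameter: λ = d·√(n/2) = 0.7591 × √(19/2) = 2.3397
Critical value for a two-sided test at α = 0.01: z_{α/2} = 2.576.
Power = Φ(λ − 2.576) + Φ(−λ − 2.576) = Φ(-0.236) + Φ(-4.916) = 0.4067 + 0.0000 = 0.4067.

Power ≈ 0.407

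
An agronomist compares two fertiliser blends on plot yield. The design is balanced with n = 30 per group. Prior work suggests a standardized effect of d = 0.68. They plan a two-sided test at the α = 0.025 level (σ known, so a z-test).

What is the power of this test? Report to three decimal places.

Noncentrality parameter: δ = d·√(n/2) = 0.68 × √(30/2) = 2.6336
Critical value for a two-sided test at α = 0.025: z_{α/2} = 2.241.
Power = Φ(δ − 2.241) + Φ(−δ − 2.241) = Φ(0.392) + Φ(-4.875) = 0.6526 + 0.0000 = 0.6526.

Power ≈ 0.653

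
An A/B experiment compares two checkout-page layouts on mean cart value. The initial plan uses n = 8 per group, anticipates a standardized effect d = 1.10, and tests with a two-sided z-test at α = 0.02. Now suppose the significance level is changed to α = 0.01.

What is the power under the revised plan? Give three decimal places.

Power ≈ 0.354

δ = d·√(n/2) = 1.10 × √(8/2) = 2.2000 (unchanged). New critical value: z_{0.005} = 2.576.
Revised power = Φ(δ − 2.576) + Φ(−δ − 2.576) = Φ(-0.376) + Φ(-4.776) = 0.3535 + 0.0000 = 0.3535.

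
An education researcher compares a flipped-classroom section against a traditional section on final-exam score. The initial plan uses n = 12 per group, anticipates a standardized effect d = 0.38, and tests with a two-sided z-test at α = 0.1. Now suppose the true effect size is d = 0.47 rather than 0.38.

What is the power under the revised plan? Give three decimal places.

Power ≈ 0.313

With d = 0.47: δ = d·√(n/2) = 0.47 × √(12/2) = 1.1513. Critical value z_{0.05} = 1.645.
Revised power = Φ(δ − 1.645) + Φ(−δ − 1.645) = Φ(-0.494) + Φ(-2.796) = 0.3108 + 0.0026 = 0.3134.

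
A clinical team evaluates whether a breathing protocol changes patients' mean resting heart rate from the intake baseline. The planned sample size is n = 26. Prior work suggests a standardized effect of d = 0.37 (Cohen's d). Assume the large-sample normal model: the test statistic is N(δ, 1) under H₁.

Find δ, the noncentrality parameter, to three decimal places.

δ ≈ 1.887

The noncentrality parameter scales effect size by the design's sample-size factor: δ = d·√n = 0.37 × √26 = 1.8866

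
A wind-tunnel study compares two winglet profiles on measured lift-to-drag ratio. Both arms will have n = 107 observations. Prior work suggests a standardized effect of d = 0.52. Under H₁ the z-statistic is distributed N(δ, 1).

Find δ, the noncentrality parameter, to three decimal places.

The noncentrality parameter scales effect size by the design's sample-size factor: δ = d·√(n/2) = 0.52 × √(107/2) = 3.8035

δ ≈ 3.803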